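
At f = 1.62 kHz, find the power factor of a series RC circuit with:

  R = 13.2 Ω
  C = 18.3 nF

Step 1 — Angular frequency: ω = 2π·f = 2π·1620 = 1.018e+04 rad/s.
Step 2 — Component impedances:
  R: Z = R = 13.2 Ω
  C: Z = 1/(jωC) = -j/(ω·C) = 0 - j5369 Ω
Step 3 — Series combination: Z_total = R + C = 13.2 - j5369 Ω = 5369∠-89.9° Ω.
Step 4 — Power factor: PF = cos(φ) = Re(Z)/|Z| = 13.2/5369 = 0.002459.
Step 5 — Type: Im(Z) = -5369 ⇒ leading (phase φ = -89.9°).

PF = 0.002459 (leading, φ = -89.9°)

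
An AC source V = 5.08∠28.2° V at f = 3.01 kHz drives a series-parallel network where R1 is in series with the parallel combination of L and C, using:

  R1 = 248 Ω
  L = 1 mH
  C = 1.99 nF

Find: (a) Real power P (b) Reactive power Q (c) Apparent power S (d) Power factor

Step 1 — Angular frequency: ω = 2π·f = 2π·3010 = 1.891e+04 rad/s.
Step 2 — Component impedances:
  R1: Z = R = 248 Ω
  L: Z = jωL = j·1.891e+04·0.001 = 0 + j18.91 Ω
  C: Z = 1/(jωC) = -j/(ω·C) = 0 - j2.657e+04 Ω
Step 3 — Parallel branch: L || C = 1/(1/L + 1/C) = 0 + j18.93 Ω.
Step 4 — Series with R1: Z_total = R1 + (L || C) = 248 + j18.93 Ω = 248.7∠4.4° Ω.
Step 5 — Source phasor: V = 5.08∠28.2° V = 4.477 + j2.401 V.
Step 6 — Current: I = V / Z = 0.01868 + j0.008254 A = 0.02042∠23.8° A.
Step 7 — Complex power: S = V·I* = 0.1035 + j0.007895 VA.
Step 8 — Real power: P = Re(S) = 0.1035 W.
Step 9 — Reactive power: Q = Im(S) = 0.007895 VAR.
Step 10 — Apparent power: |S| = 0.1038 VA.
Step 11 — Power factor: PF = P/|S| = 0.9971 (lagging).

(a) P = 0.1035 W  (b) Q = 0.007895 VAR  (c) S = 0.1038 VA  (d) PF = 0.9971 (lagging)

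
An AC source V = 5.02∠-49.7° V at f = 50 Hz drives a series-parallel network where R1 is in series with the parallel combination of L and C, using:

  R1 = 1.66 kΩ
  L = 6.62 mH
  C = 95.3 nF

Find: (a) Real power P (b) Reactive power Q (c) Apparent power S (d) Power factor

Step 1 — Angular frequency: ω = 2π·f = 2π·50 = 314.2 rad/s.
Step 2 — Component impedances:
  R1: Z = R = 1660 Ω
  L: Z = jωL = j·314.2·0.00662 = 0 + j2.08 Ω
  C: Z = 1/(jωC) = -j/(ω·C) = 0 - j3.34e+04 Ω
Step 3 — Parallel branch: L || C = 1/(1/L + 1/C) = 0 + j2.08 Ω.
Step 4 — Series with R1: Z_total = R1 + (L || C) = 1660 + j2.08 Ω = 1660∠0.1° Ω.
Step 5 — Source phasor: V = 5.02∠-49.7° V = 3.247 - j3.829 V.
Step 6 — Current: I = V / Z = 0.001953 - j0.002309 A = 0.003024∠-49.8° A.
Step 7 — Complex power: S = V·I* = 0.01518 + j1.902e-05 VA.
Step 8 — Real power: P = Re(S) = 0.01518 W.
Step 9 — Reactive power: Q = Im(S) = 1.902e-05 VAR.
Step 10 — Apparent power: |S| = 0.01518 VA.
Step 11 — Power factor: PF = P/|S| = 1 (lagging).

(a) P = 0.01518 W  (b) Q = 1.902e-05 VAR  (c) S = 0.01518 VA  (d) PF = 1 (lagging)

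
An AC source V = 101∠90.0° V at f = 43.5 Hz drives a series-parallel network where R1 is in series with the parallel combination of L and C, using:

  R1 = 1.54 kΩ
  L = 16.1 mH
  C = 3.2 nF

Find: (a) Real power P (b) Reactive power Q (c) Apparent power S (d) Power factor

Step 1 — Angular frequency: ω = 2π·f = 2π·43.5 = 273.3 rad/s.
Step 2 — Component impedances:
  R1: Z = R = 1540 Ω
  L: Z = jωL = j·273.3·0.0161 = 0 + j4.4 Ω
  C: Z = 1/(jωC) = -j/(ω·C) = 0 - j1.143e+06 Ω
Step 3 — Parallel branch: L || C = 1/(1/L + 1/C) = 0 + j4.4 Ω.
Step 4 — Series with R1: Z_total = R1 + (L || C) = 1540 + j4.4 Ω = 1540∠0.2° Ω.
Step 5 — Source phasor: V = 101∠90.0° V = 0 + j101 V.
Step 6 — Current: I = V / Z = 0.0001874 + j0.06558 A = 0.06558∠89.8° A.
Step 7 — Complex power: S = V·I* = 6.624 + j0.01893 VA.
Step 8 — Real power: P = Re(S) = 6.624 W.
Step 9 — Reactive power: Q = Im(S) = 0.01893 VAR.
Step 10 — Apparent power: |S| = 6.624 VA.
Step 11 — Power factor: PF = P/|S| = 1 (lagging).

(a) P = 6.624 W  (b) Q = 0.01893 VAR  (c) S = 6.624 VA  (d) PF = 1 (lagging)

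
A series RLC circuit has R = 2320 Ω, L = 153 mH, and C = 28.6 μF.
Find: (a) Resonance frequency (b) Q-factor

Step 1 — Resonance condition Im(Z)=0 gives ω₀ = 1/√(LC).
Step 2 — ω₀ = 1/√(0.153·2.86e-05) = 478 rad/s.
Step 3 — f₀ = ω₀/(2π) = 76.08 Hz.
Step 4 — Series Q: Q = ω₀L/R = 478·0.153/2320 = 0.03153.

(a) f₀ = 76.08 Hz  (b) Q = 0.03153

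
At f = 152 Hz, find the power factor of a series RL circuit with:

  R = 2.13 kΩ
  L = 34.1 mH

Step 1 — Angular frequency: ω = 2π·f = 2π·152 = 955 rad/s.
Step 2 — Component impedances:
  R: Z = R = 2130 Ω
  L: Z = jωL = j·955·0.0341 = 0 + j32.57 Ω
Step 3 — Series combination: Z_total = R + L = 2130 + j32.57 Ω = 2130∠0.9° Ω.
Step 4 — Power factor: PF = cos(φ) = Re(Z)/|Z| = 2130/2130.2 = 0.9999.
Step 5 — Type: Im(Z) = 32.57 ⇒ lagging (phase φ = 0.9°).

PF = 0.9999 (lagging, φ = 0.9°)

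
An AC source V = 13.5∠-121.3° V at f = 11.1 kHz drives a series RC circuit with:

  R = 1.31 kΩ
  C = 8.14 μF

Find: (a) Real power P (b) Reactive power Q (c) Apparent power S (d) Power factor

Step 1 — Angular frequency: ω = 2π·f = 2π·1.11e+04 = 6.974e+04 rad/s.
Step 2 — Component impedances:
  R: Z = R = 1310 Ω
  C: Z = 1/(jωC) = -j/(ω·C) = 0 - j1.761 Ω
Step 3 — Series combination: Z_total = R + C = 1310 - j1.761 Ω = 1310∠-0.1° Ω.
Step 4 — Source phasor: V = 13.5∠-121.3° V = -7.014 - j11.54 V.
Step 5 — Current: I = V / Z = -0.005342 - j0.008813 A = 0.01031∠-121.2° A.
Step 6 — Complex power: S = V·I* = 0.1391 - j0.0001871 VA.
Step 7 — Real power: P = Re(S) = 0.1391 W.
Step 8 — Reactive power: Q = Im(S) = -0.0001871 VAR.
Step 9 — Apparent power: |S| = 0.1391 VA.
Step 10 — Power factor: PF = P/|S| = 1 (leading).

(a) P = 0.1391 W  (b) Q = -0.0001871 VAR  (c) S = 0.1391 VA  (d) PF = 1 (leading)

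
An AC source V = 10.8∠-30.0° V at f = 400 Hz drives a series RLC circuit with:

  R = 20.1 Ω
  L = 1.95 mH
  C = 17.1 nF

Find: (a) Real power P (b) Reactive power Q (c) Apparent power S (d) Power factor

Step 1 — Angular frequency: ω = 2π·f = 2π·400 = 2513 rad/s.
Step 2 — Component impedances:
  R: Z = R = 20.1 Ω
  L: Z = jωL = j·2513·0.00195 = 0 + j4.901 Ω
  C: Z = 1/(jωC) = -j/(ω·C) = 0 - j2.327e+04 Ω
Step 3 — Series combination: Z_total = R + L + C = 20.1 - j2.326e+04 Ω = 2.326e+04∠-90.0° Ω.
Step 4 — Source phasor: V = 10.8∠-30.0° V = 9.353 - j5.4 V.
Step 5 — Current: I = V / Z = 0.0002325 + j0.0004019 A = 0.0004642∠60.0° A.
Step 6 — Complex power: S = V·I* = 4.332e-06 - j0.005014 VA.
Step 7 — Real power: P = Re(S) = 4.332e-06 W.
Step 8 — Reactive power: Q = Im(S) = -0.005014 VAR.
Step 9 — Apparent power: |S| = 0.005014 VA.
Step 10 — Power factor: PF = P/|S| = 0.000864 (leading).

(a) P = 4.332e-06 W  (b) Q = -0.005014 VAR  (c) S = 0.005014 VA  (d) PF = 0.000864 (leading)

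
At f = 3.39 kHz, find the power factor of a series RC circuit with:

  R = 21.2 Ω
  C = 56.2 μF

Step 1 — Angular frequency: ω = 2π·f = 2π·3390 = 2.13e+04 rad/s.
Step 2 — Component impedances:
  R: Z = R = 21.2 Ω
  C: Z = 1/(jωC) = -j/(ω·C) = 0 - j0.8354 Ω
Step 3 — Series combination: Z_total = R + C = 21.2 - j0.8354 Ω = 21.22∠-2.3° Ω.
Step 4 — Power factor: PF = cos(φ) = Re(Z)/|Z| = 21.2/21.216 = 0.9992.
Step 5 — Type: Im(Z) = -0.8354 ⇒ leading (phase φ = -2.3°).

PF = 0.9992 (leading, φ = -2.3°)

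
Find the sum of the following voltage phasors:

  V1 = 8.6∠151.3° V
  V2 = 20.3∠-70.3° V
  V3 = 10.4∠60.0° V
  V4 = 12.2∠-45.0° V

Step 1 — Convert each phasor to rectangular form:
  V1 = 8.6·(cos(151.3°) + j·sin(151.3°)) = -7.543 + j4.13 V
  V2 = 20.3·(cos(-70.3°) + j·sin(-70.3°)) = 6.843 - j19.11 V
  V3 = 10.4·(cos(60.0°) + j·sin(60.0°)) = 5.2 + j9.007 V
  V4 = 12.2·(cos(-45.0°) + j·sin(-45.0°)) = 8.627 - j8.627 V
Step 2 — Sum components: V_total = 13.13 - j14.6 V.
Step 3 — Convert to polar: |V_total| = 19.63 V, ∠V_total = -48.0°.

V_total = 19.63∠-48.0° V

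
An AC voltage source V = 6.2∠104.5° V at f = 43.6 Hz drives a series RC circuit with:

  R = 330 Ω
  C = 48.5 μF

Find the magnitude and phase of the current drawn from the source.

Step 1 — Angular frequency: ω = 2π·f = 2π·43.6 = 273.9 rad/s.
Step 2 — Component impedances:
  R: Z = R = 330 Ω
  C: Z = 1/(jωC) = -j/(ω·C) = 0 - j75.26 Ω
Step 3 — Series combination: Z_total = R + C = 330 - j75.26 Ω = 338.5∠-12.8° Ω.
Step 4 — Source phasor: V = 6.2∠104.5° V = -1.552 + j6.003 V.
Step 5 — Ohm's law: I = V / Z_total = (-1.552 + j6.003) / (330 - j75.26) = -0.008415 + j0.01627 A.
Step 6 — Convert to polar: |I| = 0.01832 A, ∠I = 117.3°.

I = 0.01832∠117.3° A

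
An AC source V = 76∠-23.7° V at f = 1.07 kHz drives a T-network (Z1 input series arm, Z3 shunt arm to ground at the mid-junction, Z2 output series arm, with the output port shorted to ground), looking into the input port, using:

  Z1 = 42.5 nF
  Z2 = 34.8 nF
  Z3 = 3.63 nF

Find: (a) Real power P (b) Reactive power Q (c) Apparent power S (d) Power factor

Step 1 — Angular frequency: ω = 2π·f = 2π·1070 = 6723 rad/s.
Step 2 — Component impedances:
  Z1: Z = 1/(jωC) = -j/(ω·C) = 0 - j3500 Ω
  Z2: Z = 1/(jωC) = -j/(ω·C) = 0 - j4274 Ω
  Z3: Z = 1/(jωC) = -j/(ω·C) = 0 - j4.098e+04 Ω
Step 3 — With the output port shorted to ground, the output series arm Z2 runs from the junction to ground; the shunt arm Z3 also runs from the junction to ground. They appear in parallel: Z3 || Z2 = 0 - j3870 Ω.
Step 4 — Series with input arm Z1: Z_in = Z1 + (Z3 || Z2) = 0 - j7370 Ω = 7370∠-90.0° Ω.
Step 5 — Source phasor: V = 76∠-23.7° V = 69.59 - j30.55 V.
Step 6 — Current: I = V / Z = 0.004145 + j0.009442 A = 0.01031∠66.3° A.
Step 7 — Complex power: S = V·I* = 0 - j0.7837 VA.
Step 8 — Real power: P = Re(S) = 0 W.
Step 9 — Reactive power: Q = Im(S) = -0.7837 VAR.
Step 10 — Apparent power: |S| = 0.7837 VA.
Step 11 — Power factor: PF = P/|S| = 0 (leading).

(a) P = 0 W  (b) Q = -0.7837 VAR  (c) S = 0.7837 VA  (d) PF = 0 (leading)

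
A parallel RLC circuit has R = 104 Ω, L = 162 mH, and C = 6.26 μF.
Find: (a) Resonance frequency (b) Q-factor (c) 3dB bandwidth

Step 1 — Resonance: ω₀ = 1/√(LC) = 1/√(0.162·6.26e-06) = 993 rad/s.
Step 2 — f₀ = ω₀/(2π) = 158 Hz.
Step 3 — Parallel Q: Q = R/(ω₀L) = 104/(993·0.162) = 0.6465.
Step 4 — Bandwidth: Δω = ω₀/Q = 1536 rad/s; BW = Δω/(2π) = 244.5 Hz.

(a) f₀ = 158 Hz  (b) Q = 0.6465  (c) BW = 244.5 Hz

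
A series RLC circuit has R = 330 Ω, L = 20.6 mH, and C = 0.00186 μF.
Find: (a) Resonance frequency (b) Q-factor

Step 1 — Resonance condition Im(Z)=0 gives ω₀ = 1/√(LC).
Step 2 — ω₀ = 1/√(0.0206·1.86e-09) = 1.616e+05 rad/s.
Step 3 — f₀ = ω₀/(2π) = 2.571e+04 Hz.
Step 4 — Series Q: Q = ω₀L/R = 1.616e+05·0.0206/330 = 10.08.

(a) f₀ = 2.571e+04 Hz  (b) Q = 10.08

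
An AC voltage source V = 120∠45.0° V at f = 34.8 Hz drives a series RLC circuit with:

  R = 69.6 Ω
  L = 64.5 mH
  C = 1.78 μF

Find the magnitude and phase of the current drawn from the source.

Step 1 — Angular frequency: ω = 2π·f = 2π·34.8 = 218.7 rad/s.
Step 2 — Component impedances:
  R: Z = R = 69.6 Ω
  L: Z = jωL = j·218.7·0.0645 = 0 + j14.1 Ω
  C: Z = 1/(jωC) = -j/(ω·C) = 0 - j2569 Ω
Step 3 — Series combination: Z_total = R + L + C = 69.6 - j2555 Ω = 2556∠-88.4° Ω.
Step 4 — Source phasor: V = 120∠45.0° V = 84.85 + j84.85 V.
Step 5 — Ohm's law: I = V / Z_total = (84.85 + j84.85) / (69.6 - j2555) = -0.03228 + j0.03409 A.
Step 6 — Convert to polar: |I| = 0.04695 A, ∠I = 133.4°.

I = 0.04695∠133.4° A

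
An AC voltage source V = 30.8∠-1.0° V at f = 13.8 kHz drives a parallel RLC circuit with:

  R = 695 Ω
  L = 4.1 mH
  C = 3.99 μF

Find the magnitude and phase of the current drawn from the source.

Step 1 — Angular frequency: ω = 2π·f = 2π·1.38e+04 = 8.671e+04 rad/s.
Step 2 — Component impedances:
  R: Z = R = 695 Ω
  L: Z = jωL = j·8.671e+04·0.0041 = 0 + j355.5 Ω
  C: Z = 1/(jωC) = -j/(ω·C) = 0 - j2.89 Ω
Step 3 — Parallel combination: 1/Z_total = 1/R + 1/L + 1/C; Z_total = 0.01222 - j2.914 Ω = 2.914∠-89.8° Ω.
Step 4 — Source phasor: V = 30.8∠-1.0° V = 30.8 - j0.5375 V.
Step 5 — Ohm's law: I = V / Z_total = (30.8 - j0.5375) / (0.01222 - j2.914) = 0.2288 + j10.57 A.
Step 6 — Convert to polar: |I| = 10.57 A, ∠I = 88.8°.

I = 10.57∠88.8° A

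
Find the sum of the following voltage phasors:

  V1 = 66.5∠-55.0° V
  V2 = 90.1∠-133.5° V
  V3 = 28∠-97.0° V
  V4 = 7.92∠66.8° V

Step 1 — Convert each phasor to rectangular form:
  V1 = 66.5·(cos(-55.0°) + j·sin(-55.0°)) = 38.14 - j54.47 V
  V2 = 90.1·(cos(-133.5°) + j·sin(-133.5°)) = -62.02 - j65.36 V
  V3 = 28·(cos(-97.0°) + j·sin(-97.0°)) = -3.412 - j27.79 V
  V4 = 7.92·(cos(66.8°) + j·sin(66.8°)) = 3.12 + j7.28 V
Step 2 — Sum components: V_total = -24.17 - j140.3 V.
Step 3 — Convert to polar: |V_total| = 142.4 V, ∠V_total = -99.8°.

V_total = 142.4∠-99.8° V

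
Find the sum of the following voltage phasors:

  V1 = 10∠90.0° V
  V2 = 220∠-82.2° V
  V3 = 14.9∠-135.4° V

Step 1 — Convert each phasor to rectangular form:
  V1 = 10·(cos(90.0°) + j·sin(90.0°)) = 0 + j10 V
  V2 = 220·(cos(-82.2°) + j·sin(-82.2°)) = 29.86 - j218 V
  V3 = 14.9·(cos(-135.4°) + j·sin(-135.4°)) = -10.61 - j10.46 V
Step 2 — Sum components: V_total = 19.25 - j218.4 V.
Step 3 — Convert to polar: |V_total| = 219.3 V, ∠V_total = -85.0°.

V_total = 219.3∠-85.0° V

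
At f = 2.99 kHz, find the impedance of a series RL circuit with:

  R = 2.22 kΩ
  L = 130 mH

Step 1 — Angular frequency: ω = 2π·f = 2π·2990 = 1.879e+04 rad/s.
Step 2 — Component impedances:
  R: Z = R = 2220 Ω
  L: Z = jωL = j·1.879e+04·0.13 = 0 + j2442 Ω
Step 3 — Series combination: Z_total = R + L = 2220 + j2442 Ω = 3300∠47.7° Ω.

Z = 2220 + j2442 Ω = 3300∠47.7° Ω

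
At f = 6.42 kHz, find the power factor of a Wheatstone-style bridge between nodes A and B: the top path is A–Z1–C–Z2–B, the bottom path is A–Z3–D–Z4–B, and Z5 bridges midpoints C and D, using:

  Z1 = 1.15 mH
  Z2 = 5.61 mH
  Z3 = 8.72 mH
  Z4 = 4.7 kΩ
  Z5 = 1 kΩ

Step 1 — Angular frequency: ω = 2π·f = 2π·6420 = 4.034e+04 rad/s.
Step 2 — Component impedances:
  Z1: Z = jωL = j·4.034e+04·0.00115 = 0 + j46.39 Ω
  Z2: Z = jωL = j·4.034e+04·0.00561 = 0 + j226.3 Ω
  Z3: Z = jωL = j·4.034e+04·0.00872 = 0 + j351.7 Ω
  Z4: Z = R = 4700 Ω
  Z5: Z = R = 1000 Ω
Step 3 — Bridge requires nodal analysis (the Z5 bridge couples midpoints C and D, so the two paths cannot be reduced to a simple series/parallel combination). Setting node B to ground and injecting 1 A at node A, the 3-node admittance system at A, C, D solves to V_A = Z_AB = 16.07 + j268.5 Ω = 269∠86.6° Ω.
Step 4 — Power factor: PF = cos(φ) = Re(Z)/|Z| = 16.067/269 = 0.05973.
Step 5 — Type: Im(Z) = 268.5 ⇒ lagging (phase φ = 86.6°).

PF = 0.05973 (lagging, φ = 86.6°)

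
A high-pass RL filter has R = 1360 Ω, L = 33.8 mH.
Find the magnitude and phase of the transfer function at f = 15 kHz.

Step 1 — Angular frequency: ω = 2π·1.5e+04 = 9.425e+04 rad/s.
Step 2 — Transfer function: H(jω) = jωL/(R + jωL).
Step 3 — Numerator jωL = j·3186; denominator R + jωL = 1360 + j3186.
Step 4 — H = 0.8458 + j0.3611.
Step 5 — Magnitude: |H| = 0.9197 (-0.7 dB); phase: φ = 23.1°.

|H| = 0.9197 (-0.7 dB), φ = 23.1°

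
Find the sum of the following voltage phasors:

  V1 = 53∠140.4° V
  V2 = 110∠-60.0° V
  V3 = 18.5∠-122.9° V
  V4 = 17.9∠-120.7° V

Step 1 — Convert each phasor to rectangular form:
  V1 = 53·(cos(140.4°) + j·sin(140.4°)) = -40.84 + j33.78 V
  V2 = 110·(cos(-60.0°) + j·sin(-60.0°)) = 55 - j95.26 V
  V3 = 18.5·(cos(-122.9°) + j·sin(-122.9°)) = -10.05 - j15.53 V
  V4 = 17.9·(cos(-120.7°) + j·sin(-120.7°)) = -9.139 - j15.39 V
Step 2 — Sum components: V_total = -5.025 - j92.4 V.
Step 3 — Convert to polar: |V_total| = 92.54 V, ∠V_total = -93.1°.

V_total = 92.54∠-93.1° V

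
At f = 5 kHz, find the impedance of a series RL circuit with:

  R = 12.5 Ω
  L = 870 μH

Step 1 — Angular frequency: ω = 2π·f = 2π·5000 = 3.142e+04 rad/s.
Step 2 — Component impedances:
  R: Z = R = 12.5 Ω
  L: Z = jωL = j·3.142e+04·0.00087 = 0 + j27.33 Ω
Step 3 — Series combination: Z_total = R + L = 12.5 + j27.33 Ω = 30.05∠65.4° Ω.

Z = 12.5 + j27.33 Ω = 30.05∠65.4° Ω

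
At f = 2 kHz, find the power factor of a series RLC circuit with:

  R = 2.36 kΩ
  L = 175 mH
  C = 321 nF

Step 1 — Angular frequency: ω = 2π·f = 2π·2000 = 1.257e+04 rad/s.
Step 2 — Component impedances:
  R: Z = R = 2360 Ω
  L: Z = jωL = j·1.257e+04·0.175 = 0 + j2199 Ω
  C: Z = 1/(jωC) = -j/(ω·C) = 0 - j247.9 Ω
Step 3 — Series combination: Z_total = R + L + C = 2360 + j1951 Ω = 3062∠39.6° Ω.
Step 4 — Power factor: PF = cos(φ) = Re(Z)/|Z| = 2360/3062 = 0.7707.
Step 5 — Type: Im(Z) = 1951 ⇒ lagging (phase φ = 39.6°).

PF = 0.7707 (lagging, φ = 39.6°)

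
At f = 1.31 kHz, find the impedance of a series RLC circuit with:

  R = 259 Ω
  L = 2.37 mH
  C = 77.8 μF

Step 1 — Angular frequency: ω = 2π·f = 2π·1310 = 8231 rad/s.
Step 2 — Component impedances:
  R: Z = R = 259 Ω
  L: Z = jωL = j·8231·0.00237 = 0 + j19.51 Ω
  C: Z = 1/(jωC) = -j/(ω·C) = 0 - j1.562 Ω
Step 3 — Series combination: Z_total = R + L + C = 259 + j17.95 Ω = 259.6∠4.0° Ω.

Z = 259 + j17.95 Ω = 259.6∠4.0° Ω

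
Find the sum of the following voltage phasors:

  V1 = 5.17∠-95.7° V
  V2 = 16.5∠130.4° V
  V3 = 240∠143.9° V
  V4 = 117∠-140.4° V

Step 1 — Convert each phasor to rectangular form:
  V1 = 5.17·(cos(-95.7°) + j·sin(-95.7°)) = -0.5135 - j5.144 V
  V2 = 16.5·(cos(130.4°) + j·sin(130.4°)) = -10.69 + j12.57 V
  V3 = 240·(cos(143.9°) + j·sin(143.9°)) = -193.9 + j141.4 V
  V4 = 117·(cos(-140.4°) + j·sin(-140.4°)) = -90.15 - j74.58 V
Step 2 — Sum components: V_total = -295.3 + j74.25 V.
Step 3 — Convert to polar: |V_total| = 304.5 V, ∠V_total = 165.9°.

V_total = 304.5∠165.9° V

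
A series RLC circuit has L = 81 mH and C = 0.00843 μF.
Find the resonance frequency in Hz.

Step 1 — Resonance condition Im(Z)=0 gives ω₀ = 1/√(LC).
Step 2 — ω₀ = 1/√(0.081·8.43e-09) = 3.827e+04 rad/s.
Step 3 — f₀ = ω₀/(2π) = 6091 Hz.

f₀ = 6091 Hz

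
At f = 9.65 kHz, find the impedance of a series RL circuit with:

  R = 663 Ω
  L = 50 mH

Step 1 — Angular frequency: ω = 2π·f = 2π·9650 = 6.063e+04 rad/s.
Step 2 — Component impedances:
  R: Z = R = 663 Ω
  L: Z = jωL = j·6.063e+04·0.05 = 0 + j3032 Ω
Step 3 — Series combination: Z_total = R + L = 663 + j3032 Ω = 3103∠77.7° Ω.

Z = 663 + j3032 Ω = 3103∠77.7° Ω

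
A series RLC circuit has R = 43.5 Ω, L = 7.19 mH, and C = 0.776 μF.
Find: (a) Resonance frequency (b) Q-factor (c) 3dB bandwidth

Step 1 — Resonance condition Im(Z)=0 gives ω₀ = 1/√(LC).
Step 2 — ω₀ = 1/√(0.00719·7.76e-07) = 1.339e+04 rad/s.
Step 3 — f₀ = ω₀/(2π) = 2131 Hz.
Step 4 — Series Q: Q = ω₀L/R = 1.339e+04·0.00719/43.5 = 2.213.
Step 5 — 3dB bandwidth: Δω = ω₀/Q = 6050 rad/s; BW = Δω/(2π) = 962.9 Hz.

(a) f₀ = 2131 Hz  (b) Q = 2.213  (c) BW = 962.9 Hz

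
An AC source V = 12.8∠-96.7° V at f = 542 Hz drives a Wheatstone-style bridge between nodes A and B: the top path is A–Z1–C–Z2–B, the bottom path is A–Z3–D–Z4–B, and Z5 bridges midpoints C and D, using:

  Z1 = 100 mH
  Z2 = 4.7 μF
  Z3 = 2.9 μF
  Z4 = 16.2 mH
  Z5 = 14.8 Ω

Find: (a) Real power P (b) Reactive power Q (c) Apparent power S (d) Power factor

Step 1 — Angular frequency: ω = 2π·f = 2π·542 = 3405 rad/s.
Step 2 — Component impedances:
  Z1: Z = jωL = j·3405·0.1 = 0 + j340.5 Ω
  Z2: Z = 1/(jωC) = -j/(ω·C) = 0 - j62.48 Ω
  Z3: Z = 1/(jωC) = -j/(ω·C) = 0 - j101.3 Ω
  Z4: Z = jωL = j·3405·0.0162 = 0 + j55.17 Ω
  Z5: Z = R = 14.8 Ω
Step 3 — Bridge requires nodal analysis (the Z5 bridge couples midpoints C and D, so the two paths cannot be reduced to a simple series/parallel combination). Setting node B to ground and injecting 1 A at node A, the 3-node admittance system at A, C, D solves to V_A = Z_AB = 154.8 + j23.61 Ω = 156.6∠8.7° Ω.
Step 4 — Source phasor: V = 12.8∠-96.7° V = -1.493 - j12.71 V.
Step 5 — Current: I = V / Z = -0.02167 - j0.07882 A = 0.08174∠-105.4° A.
Step 6 — Complex power: S = V·I* = 1.034 + j0.1577 VA.
Step 7 — Real power: P = Re(S) = 1.034 W.
Step 8 — Reactive power: Q = Im(S) = 0.1577 VAR.
Step 9 — Apparent power: |S| = 1.046 VA.
Step 10 — Power factor: PF = P/|S| = 0.9886 (lagging).

(a) P = 1.034 W  (b) Q = 0.1577 VAR  (c) S = 1.046 VA  (d) PF = 0.9886 (lagging)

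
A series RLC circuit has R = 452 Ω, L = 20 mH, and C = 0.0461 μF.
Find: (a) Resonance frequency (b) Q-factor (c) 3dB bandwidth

Step 1 — Resonance: ω₀ = 1/√(LC) = 1/√(0.02·4.61e-08) = 3.293e+04 rad/s.
Step 2 — f₀ = ω₀/(2π) = 5241 Hz.
Step 3 — Series Q: Q = ω₀L/R = 3.293e+04·0.02/452 = 1.457.
Step 4 — Bandwidth: Δω = ω₀/Q = 2.26e+04 rad/s; BW = Δω/(2π) = 3597 Hz.

(a) f₀ = 5241 Hz  (b) Q = 1.457  (c) BW = 3597 Hz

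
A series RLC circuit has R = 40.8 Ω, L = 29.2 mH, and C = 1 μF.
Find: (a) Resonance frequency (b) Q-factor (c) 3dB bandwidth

Step 1 — Resonance condition Im(Z)=0 gives ω₀ = 1/√(LC).
Step 2 — ω₀ = 1/√(0.0292·1e-06) = 5852 rad/s.
Step 3 — f₀ = ω₀/(2π) = 931.4 Hz.
Step 4 — Series Q: Q = ω₀L/R = 5852·0.0292/40.8 = 4.188.
Step 5 — 3dB bandwidth: Δω = ω₀/Q = 1397 rad/s; BW = Δω/(2π) = 222.4 Hz.

(a) f₀ = 931.4 Hz  (b) Q = 4.188  (c) BW = 222.4 Hz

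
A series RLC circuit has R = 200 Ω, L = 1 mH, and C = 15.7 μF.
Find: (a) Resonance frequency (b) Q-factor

Step 1 — Resonance condition Im(Z)=0 gives ω₀ = 1/√(LC).
Step 2 — ω₀ = 1/√(0.001·1.57e-05) = 7981 rad/s.
Step 3 — f₀ = ω₀/(2π) = 1270 Hz.
Step 4 — Series Q: Q = ω₀L/R = 7981·0.001/200 = 0.0399.

(a) f₀ = 1270 Hz  (b) Q = 0.0399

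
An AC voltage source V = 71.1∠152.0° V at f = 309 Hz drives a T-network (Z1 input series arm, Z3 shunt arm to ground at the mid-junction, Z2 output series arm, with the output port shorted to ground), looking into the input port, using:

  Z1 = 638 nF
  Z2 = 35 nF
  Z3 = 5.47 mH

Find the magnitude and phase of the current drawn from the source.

Step 1 — Angular frequency: ω = 2π·f = 2π·309 = 1942 rad/s.
Step 2 — Component impedances:
  Z1: Z = 1/(jωC) = -j/(ω·C) = 0 - j807.3 Ω
  Z2: Z = 1/(jωC) = -j/(ω·C) = 0 - j1.472e+04 Ω
  Z3: Z = jωL = j·1942·0.00547 = 0 + j10.62 Ω
Step 3 — With the output port shorted to ground, the output series arm Z2 runs from the junction to ground; the shunt arm Z3 also runs from the junction to ground. They appear in parallel: Z3 || Z2 = 0 + j10.63 Ω.
Step 4 — Series with input arm Z1: Z_in = Z1 + (Z3 || Z2) = 0 - j796.7 Ω = 796.7∠-90.0° Ω.
Step 5 — Source phasor: V = 71.1∠152.0° V = -62.78 + j33.38 V.
Step 6 — Ohm's law: I = V / Z_total = (-62.78 + j33.38) / (0 - j796.7) = -0.0419 - j0.0788 A.
Step 7 — Convert to polar: |I| = 0.08924 A, ∠I = -118.0°.

I = 0.08924∠-118.0° A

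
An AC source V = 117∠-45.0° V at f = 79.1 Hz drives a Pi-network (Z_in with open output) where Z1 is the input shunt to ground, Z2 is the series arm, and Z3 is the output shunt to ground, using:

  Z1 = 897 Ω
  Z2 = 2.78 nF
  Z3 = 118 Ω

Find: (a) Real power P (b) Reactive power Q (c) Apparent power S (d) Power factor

Step 1 — Angular frequency: ω = 2π·f = 2π·79.1 = 497 rad/s.
Step 2 — Component impedances:
  Z1: Z = R = 897 Ω
  Z2: Z = 1/(jωC) = -j/(ω·C) = 0 - j7.238e+05 Ω
  Z3: Z = R = 118 Ω
Step 3 — With open output, the series arm Z2 and the output shunt Z3 appear in series to ground: Z2 + Z3 = 118 - j7.238e+05 Ω.
Step 4 — Parallel with input shunt Z1: Z_in = Z1 || (Z2 + Z3) = 897 - j1.112 Ω = 897∠-0.1° Ω.
Step 5 — Source phasor: V = 117∠-45.0° V = 82.73 - j82.73 V.
Step 6 — Current: I = V / Z = 0.09235 - j0.09212 A = 0.1304∠-44.9° A.
Step 7 — Complex power: S = V·I* = 15.26 - j0.01891 VA.
Step 8 — Real power: P = Re(S) = 15.26 W.
Step 9 — Reactive power: Q = Im(S) = -0.01891 VAR.
Step 10 — Apparent power: |S| = 15.26 VA.
Step 11 — Power factor: PF = P/|S| = 1 (leading).

(a) P = 15.26 W  (b) Q = -0.01891 VAR  (c) S = 15.26 VA  (d) PF = 1 (leading)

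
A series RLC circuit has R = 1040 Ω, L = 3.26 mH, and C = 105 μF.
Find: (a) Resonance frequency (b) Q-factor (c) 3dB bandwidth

Step 1 — Resonance: ω₀ = 1/√(LC) = 1/√(0.00326·0.000105) = 1709 rad/s.
Step 2 — f₀ = ω₀/(2π) = 272 Hz.
Step 3 — Series Q: Q = ω₀L/R = 1709·0.00326/1040 = 0.005358.
Step 4 — Bandwidth: Δω = ω₀/Q = 3.19e+05 rad/s; BW = Δω/(2π) = 5.077e+04 Hz.

(a) f₀ = 272 Hz  (b) Q = 0.005358  (c) BW = 5.077e+04 Hz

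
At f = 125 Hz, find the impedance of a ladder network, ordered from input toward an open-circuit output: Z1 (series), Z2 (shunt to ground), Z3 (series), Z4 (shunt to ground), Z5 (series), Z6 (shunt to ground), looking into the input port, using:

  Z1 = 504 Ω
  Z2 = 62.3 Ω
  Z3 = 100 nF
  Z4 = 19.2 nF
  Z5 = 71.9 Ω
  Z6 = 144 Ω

Step 1 — Angular frequency: ω = 2π·f = 2π·125 = 785.4 rad/s.
Step 2 — Component impedances:
  Z1: Z = R = 504 Ω
  Z2: Z = R = 62.3 Ω
  Z3: Z = 1/(jωC) = -j/(ω·C) = 0 - j1.273e+04 Ω
  Z4: Z = 1/(jωC) = -j/(ω·C) = 0 - j6.631e+04 Ω
  Z5: Z = R = 71.9 Ω
  Z6: Z = R = 144 Ω
Step 3 — Ladder network (open output): work backward from the far end, alternating series and parallel combinations. Z_in = 566.3 - j0.3047 Ω = 566.3∠-0.0° Ω.

Z = 566.3 - j0.3047 Ω = 566.3∠-0.0° Ω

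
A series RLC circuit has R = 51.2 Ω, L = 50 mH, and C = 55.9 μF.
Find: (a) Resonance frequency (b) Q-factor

Step 1 — Resonance condition Im(Z)=0 gives ω₀ = 1/√(LC).
Step 2 — ω₀ = 1/√(0.05·5.59e-05) = 598.1 rad/s.
Step 3 — f₀ = ω₀/(2π) = 95.2 Hz.
Step 4 — Series Q: Q = ω₀L/R = 598.1·0.05/51.2 = 0.5841.

(a) f₀ = 95.2 Hz  (b) Q = 0.5841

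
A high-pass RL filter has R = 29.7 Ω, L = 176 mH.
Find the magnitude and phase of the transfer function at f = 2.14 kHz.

Step 1 — Angular frequency: ω = 2π·2140 = 1.345e+04 rad/s.
Step 2 — Transfer function: H(jω) = jωL/(R + jωL).
Step 3 — Numerator jωL = j·2366; denominator R + jωL = 29.7 + j2366.
Step 4 — H = 0.9998 + j0.01255.
Step 5 — Magnitude: |H| = 0.9999 (-0.0 dB); phase: φ = 0.7°.

|H| = 0.9999 (-0.0 dB), φ = 0.7°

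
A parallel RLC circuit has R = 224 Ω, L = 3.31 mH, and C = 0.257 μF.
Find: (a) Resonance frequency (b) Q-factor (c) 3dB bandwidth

Step 1 — Resonance: ω₀ = 1/√(LC) = 1/√(0.00331·2.57e-07) = 3.429e+04 rad/s.
Step 2 — f₀ = ω₀/(2π) = 5457 Hz.
Step 3 — Parallel Q: Q = R/(ω₀L) = 224/(3.429e+04·0.00331) = 1.974.
Step 4 — Bandwidth: Δω = ω₀/Q = 1.737e+04 rad/s; BW = Δω/(2π) = 2765 Hz.

(a) f₀ = 5457 Hz  (b) Q = 1.974  (c) BW = 2765 Hz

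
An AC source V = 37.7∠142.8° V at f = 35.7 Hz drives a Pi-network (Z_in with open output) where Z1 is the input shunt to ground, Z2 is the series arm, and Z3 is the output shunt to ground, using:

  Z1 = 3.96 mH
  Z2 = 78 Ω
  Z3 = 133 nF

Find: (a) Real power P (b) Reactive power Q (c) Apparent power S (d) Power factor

Step 1 — Angular frequency: ω = 2π·f = 2π·35.7 = 224.3 rad/s.
Step 2 — Component impedances:
  Z1: Z = jωL = j·224.3·0.00396 = 0 + j0.8883 Ω
  Z2: Z = R = 78 Ω
  Z3: Z = 1/(jωC) = -j/(ω·C) = 0 - j3.352e+04 Ω
Step 3 — With open output, the series arm Z2 and the output shunt Z3 appear in series to ground: Z2 + Z3 = 78 - j3.352e+04 Ω.
Step 4 — Parallel with input shunt Z1: Z_in = Z1 || (Z2 + Z3) = 5.478e-08 + j0.8883 Ω = 0.8883∠90.0° Ω.
Step 5 — Source phasor: V = 37.7∠142.8° V = -30.03 + j22.79 V.
Step 6 — Current: I = V / Z = 25.66 + j33.81 A = 42.44∠52.8° A.
Step 7 — Complex power: S = V·I* = 9.867e-05 + j1600 VA.
Step 8 — Real power: P = Re(S) = 9.867e-05 W.
Step 9 — Reactive power: Q = Im(S) = 1600 VAR.
Step 10 — Apparent power: |S| = 1600 VA.
Step 11 — Power factor: PF = P/|S| = 6.167e-08 (lagging).

(a) P = 9.867e-05 W  (b) Q = 1600 VAR  (c) S = 1600 VA  (d) PF = 6.167e-08 (lagging)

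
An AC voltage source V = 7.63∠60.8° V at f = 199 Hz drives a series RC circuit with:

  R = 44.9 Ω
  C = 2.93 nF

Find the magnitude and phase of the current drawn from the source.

Step 1 — Angular frequency: ω = 2π·f = 2π·199 = 1250 rad/s.
Step 2 — Component impedances:
  R: Z = R = 44.9 Ω
  C: Z = 1/(jωC) = -j/(ω·C) = 0 - j2.73e+05 Ω
Step 3 — Series combination: Z_total = R + C = 44.9 - j2.73e+05 Ω = 2.73e+05∠-90.0° Ω.
Step 4 — Source phasor: V = 7.63∠60.8° V = 3.722 + j6.66 V.
Step 5 — Ohm's law: I = V / Z_total = (3.722 + j6.66) / (44.9 - j2.73e+05) = -2.44e-05 + j1.364e-05 A.
Step 6 — Convert to polar: |I| = 2.795e-05 A, ∠I = 150.8°.

I = 2.795e-05∠150.8° A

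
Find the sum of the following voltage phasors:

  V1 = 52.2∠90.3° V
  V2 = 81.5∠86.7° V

Step 1 — Convert each phasor to rectangular form:
  V1 = 52.2·(cos(90.3°) + j·sin(90.3°)) = -0.2733 + j52.2 V
  V2 = 81.5·(cos(86.7°) + j·sin(86.7°)) = 4.691 + j81.36 V
Step 2 — Sum components: V_total = 4.418 + j133.6 V.
Step 3 — Convert to polar: |V_total| = 133.6 V, ∠V_total = 88.1°.

V_total = 133.6∠88.1° V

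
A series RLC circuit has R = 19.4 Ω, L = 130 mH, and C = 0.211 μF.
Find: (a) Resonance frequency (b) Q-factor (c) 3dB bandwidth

Step 1 — Resonance: ω₀ = 1/√(LC) = 1/√(0.13·2.11e-07) = 6038 rad/s.
Step 2 — f₀ = ω₀/(2π) = 961 Hz.
Step 3 — Series Q: Q = ω₀L/R = 6038·0.13/19.4 = 40.46.
Step 4 — Bandwidth: Δω = ω₀/Q = 149.2 rad/s; BW = Δω/(2π) = 23.75 Hz.

(a) f₀ = 961 Hz  (b) Q = 40.46  (c) BW = 23.75 Hz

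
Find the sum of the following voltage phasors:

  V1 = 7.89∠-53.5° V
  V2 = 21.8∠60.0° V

Step 1 — Convert each phasor to rectangular form:
  V1 = 7.89·(cos(-53.5°) + j·sin(-53.5°)) = 4.693 - j6.342 V
  V2 = 21.8·(cos(60.0°) + j·sin(60.0°)) = 10.9 + j18.88 V
Step 2 — Sum components: V_total = 15.59 + j12.54 V.
Step 3 — Convert to polar: |V_total| = 20.01 V, ∠V_total = 38.8°.

V_total = 20.01∠38.8° V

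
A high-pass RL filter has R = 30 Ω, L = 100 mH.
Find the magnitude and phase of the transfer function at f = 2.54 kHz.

Step 1 — Angular frequency: ω = 2π·2540 = 1.596e+04 rad/s.
Step 2 — Transfer function: H(jω) = jωL/(R + jωL).
Step 3 — Numerator jωL = j·1596; denominator R + jωL = 30 + j1596.
Step 4 — H = 0.9996 + j0.01879.
Step 5 — Magnitude: |H| = 0.9998 (-0.0 dB); phase: φ = 1.1°.

|H| = 0.9998 (-0.0 dB), φ = 1.1°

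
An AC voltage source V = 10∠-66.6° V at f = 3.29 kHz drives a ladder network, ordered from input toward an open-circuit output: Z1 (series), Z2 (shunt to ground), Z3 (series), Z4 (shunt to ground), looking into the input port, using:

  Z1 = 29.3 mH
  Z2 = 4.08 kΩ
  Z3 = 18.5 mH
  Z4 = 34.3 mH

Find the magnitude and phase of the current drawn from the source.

Step 1 — Angular frequency: ω = 2π·f = 2π·3290 = 2.067e+04 rad/s.
Step 2 — Component impedances:
  Z1: Z = jωL = j·2.067e+04·0.0293 = 0 + j605.7 Ω
  Z2: Z = R = 4080 Ω
  Z3: Z = jωL = j·2.067e+04·0.0185 = 0 + j382.4 Ω
  Z4: Z = jωL = j·2.067e+04·0.0343 = 0 + j709 Ω
Step 3 — Ladder network (open output): work backward from the far end, alternating series and parallel combinations. Z_in = 272.5 + j1624 Ω = 1647∠80.5° Ω.
Step 4 — Source phasor: V = 10∠-66.6° V = 3.971 - j9.178 V.
Step 5 — Ohm's law: I = V / Z_total = (3.971 - j9.178) / (272.5 + j1624) = -0.005097 - j0.0033 A.
Step 6 — Convert to polar: |I| = 0.006072 A, ∠I = -147.1°.

I = 0.006072∠-147.1° A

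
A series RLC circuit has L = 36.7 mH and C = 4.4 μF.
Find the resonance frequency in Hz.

Step 1 — Resonance condition Im(Z)=0 gives ω₀ = 1/√(LC).
Step 2 — ω₀ = 1/√(0.0367·4.4e-06) = 2489 rad/s.
Step 3 — f₀ = ω₀/(2π) = 396.1 Hz.

f₀ = 396.1 Hz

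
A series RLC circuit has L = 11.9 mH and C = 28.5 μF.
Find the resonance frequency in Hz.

Step 1 — Resonance condition Im(Z)=0 gives ω₀ = 1/√(LC).
Step 2 — ω₀ = 1/√(0.0119·2.85e-05) = 1717 rad/s.
Step 3 — f₀ = ω₀/(2π) = 273.3 Hz.

f₀ = 273.3 Hz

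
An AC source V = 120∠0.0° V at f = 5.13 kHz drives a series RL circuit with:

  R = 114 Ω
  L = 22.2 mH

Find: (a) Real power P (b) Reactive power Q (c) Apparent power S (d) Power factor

Step 1 — Angular frequency: ω = 2π·f = 2π·5130 = 3.223e+04 rad/s.
Step 2 — Component impedances:
  R: Z = R = 114 Ω
  L: Z = jωL = j·3.223e+04·0.0222 = 0 + j715.6 Ω
Step 3 — Series combination: Z_total = R + L = 114 + j715.6 Ω = 724.6∠80.9° Ω.
Step 4 — Source phasor: V = 120∠0.0° V = 120 V.
Step 5 — Current: I = V / Z = 0.02606 - j0.1635 A = 0.1656∠-80.9° A.
Step 6 — Complex power: S = V·I* = 3.127 + j19.63 VA.
Step 7 — Real power: P = Re(S) = 3.127 W.
Step 8 — Reactive power: Q = Im(S) = 19.63 VAR.
Step 9 — Apparent power: |S| = 19.87 VA.
Step 10 — Power factor: PF = P/|S| = 0.1573 (lagging).

(a) P = 3.127 W  (b) Q = 19.63 VAR  (c) S = 19.87 VA  (d) PF = 0.1573 (lagging)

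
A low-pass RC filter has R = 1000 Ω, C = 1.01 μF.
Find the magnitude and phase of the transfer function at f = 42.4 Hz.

Step 1 — Angular frequency: ω = 2π·42.4 = 266.4 rad/s.
Step 2 — Transfer function: H(jω) = 1/(1 + jωRC).
Step 3 — Denominator: 1 + jωRC = 1 + j·266.4·1000·1.01e-06 = 1 + j0.2691.
Step 4 — H = 0.9325 - j0.2509.
Step 5 — Magnitude: |H| = 0.9657 (-0.3 dB); phase: φ = -15.1°.

|H| = 0.9657 (-0.3 dB), φ = -15.1°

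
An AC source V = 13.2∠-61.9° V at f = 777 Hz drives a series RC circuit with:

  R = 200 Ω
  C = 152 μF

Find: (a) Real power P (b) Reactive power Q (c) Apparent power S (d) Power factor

Step 1 — Angular frequency: ω = 2π·f = 2π·777 = 4882 rad/s.
Step 2 — Component impedances:
  R: Z = R = 200 Ω
  C: Z = 1/(jωC) = -j/(ω·C) = 0 - j1.348 Ω
Step 3 — Series combination: Z_total = R + C = 200 - j1.348 Ω = 200∠-0.4° Ω.
Step 4 — Source phasor: V = 13.2∠-61.9° V = 6.217 - j11.64 V.
Step 5 — Current: I = V / Z = 0.03148 - j0.05801 A = 0.066∠-61.5° A.
Step 6 — Complex power: S = V·I* = 0.8712 - j0.00587 VA.
Step 7 — Real power: P = Re(S) = 0.8712 W.
Step 8 — Reactive power: Q = Im(S) = -0.00587 VAR.
Step 9 — Apparent power: |S| = 0.8712 VA.
Step 10 — Power factor: PF = P/|S| = 1 (leading).

(a) P = 0.8712 W  (b) Q = -0.00587 VAR  (c) S = 0.8712 VA  (d) PF = 1 (leading)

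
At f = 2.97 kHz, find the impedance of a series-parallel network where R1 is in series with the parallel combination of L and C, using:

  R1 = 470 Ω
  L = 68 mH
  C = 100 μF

Step 1 — Angular frequency: ω = 2π·f = 2π·2970 = 1.866e+04 rad/s.
Step 2 — Component impedances:
  R1: Z = R = 470 Ω
  L: Z = jωL = j·1.866e+04·0.068 = 0 + j1269 Ω
  C: Z = 1/(jωC) = -j/(ω·C) = 0 - j0.5359 Ω
Step 3 — Parallel branch: L || C = 1/(1/L + 1/C) = 0 - j0.5361 Ω.
Step 4 — Series with R1: Z_total = R1 + (L || C) = 470 - j0.5361 Ω = 470∠-0.1° Ω.

Z = 470 - j0.5361 Ω = 470∠-0.1° Ω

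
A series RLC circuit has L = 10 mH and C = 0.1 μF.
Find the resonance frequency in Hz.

Step 1 — Resonance condition Im(Z)=0 gives ω₀ = 1/√(LC).
Step 2 — ω₀ = 1/√(0.01·1e-07) = 3.162e+04 rad/s.
Step 3 — f₀ = ω₀/(2π) = 5033 Hz.

f₀ = 5033 Hz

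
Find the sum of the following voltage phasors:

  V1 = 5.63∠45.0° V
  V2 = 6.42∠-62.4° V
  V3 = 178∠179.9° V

Step 1 — Convert each phasor to rectangular form:
  V1 = 5.63·(cos(45.0°) + j·sin(45.0°)) = 3.981 + j3.981 V
  V2 = 6.42·(cos(-62.4°) + j·sin(-62.4°)) = 2.974 - j5.689 V
  V3 = 178·(cos(179.9°) + j·sin(179.9°)) = -178 + j0.3107 V
Step 2 — Sum components: V_total = -171 - j1.398 V.
Step 3 — Convert to polar: |V_total| = 171.1 V, ∠V_total = -179.5°.

V_total = 171.1∠-179.5° V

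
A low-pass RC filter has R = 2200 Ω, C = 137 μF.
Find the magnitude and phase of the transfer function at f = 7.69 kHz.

Step 1 — Angular frequency: ω = 2π·7690 = 4.832e+04 rad/s.
Step 2 — Transfer function: H(jω) = 1/(1 + jωRC).
Step 3 — Denominator: 1 + jωRC = 1 + j·4.832e+04·2200·0.000137 = 1 + j1.456e+04.
Step 4 — H = 4.715e-09 - j6.867e-05.
Step 5 — Magnitude: |H| = 6.867e-05 (-83.3 dB); phase: φ = -90.0°.

|H| = 6.867e-05 (-83.3 dB), φ = -90.0°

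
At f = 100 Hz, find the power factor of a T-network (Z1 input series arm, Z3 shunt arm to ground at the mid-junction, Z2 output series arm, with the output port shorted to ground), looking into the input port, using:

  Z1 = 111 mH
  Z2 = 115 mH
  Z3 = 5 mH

Step 1 — Angular frequency: ω = 2π·f = 2π·100 = 628.3 rad/s.
Step 2 — Component impedances:
  Z1: Z = jωL = j·628.3·0.111 = 0 + j69.74 Ω
  Z2: Z = jωL = j·628.3·0.115 = 0 + j72.26 Ω
  Z3: Z = jωL = j·628.3·0.005 = 0 + j3.142 Ω
Step 3 — With the output port shorted to ground, the output series arm Z2 runs from the junction to ground; the shunt arm Z3 also runs from the junction to ground. They appear in parallel: Z3 || Z2 = 0 + j3.011 Ω.
Step 4 — Series with input arm Z1: Z_in = Z1 + (Z3 || Z2) = 0 + j72.75 Ω = 72.75∠90.0° Ω.
Step 5 — Power factor: PF = cos(φ) = Re(Z)/|Z| = 0/72.75 = 0.
Step 6 — Type: Im(Z) = 72.75 ⇒ lagging (phase φ = 90.0°).

PF = 0 (lagging, φ = 90.0°)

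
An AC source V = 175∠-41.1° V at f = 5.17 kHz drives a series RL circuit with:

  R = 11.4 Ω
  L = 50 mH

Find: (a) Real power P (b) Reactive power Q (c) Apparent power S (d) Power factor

Step 1 — Angular frequency: ω = 2π·f = 2π·5170 = 3.248e+04 rad/s.
Step 2 — Component impedances:
  R: Z = R = 11.4 Ω
  L: Z = jωL = j·3.248e+04·0.05 = 0 + j1624 Ω
Step 3 — Series combination: Z_total = R + L = 11.4 + j1624 Ω = 1624∠89.6° Ω.
Step 4 — Source phasor: V = 175∠-41.1° V = 131.9 - j115 V.
Step 5 — Current: I = V / Z = -0.07026 - j0.08169 A = 0.1077∠-130.7° A.
Step 6 — Complex power: S = V·I* = 0.1323 + j18.85 VA.
Step 7 — Real power: P = Re(S) = 0.1323 W.
Step 8 — Reactive power: Q = Im(S) = 18.85 VAR.
Step 9 — Apparent power: |S| = 18.85 VA.
Step 10 — Power factor: PF = P/|S| = 0.007019 (lagging).

(a) P = 0.1323 W  (b) Q = 18.85 VAR  (c) S = 18.85 VA  (d) PF = 0.007019 (lagging)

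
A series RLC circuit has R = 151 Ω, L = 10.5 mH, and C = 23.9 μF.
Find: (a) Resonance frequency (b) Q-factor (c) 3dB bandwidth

Step 1 — Resonance condition Im(Z)=0 gives ω₀ = 1/√(LC).
Step 2 — ω₀ = 1/√(0.0105·2.39e-05) = 1996 rad/s.
Step 3 — f₀ = ω₀/(2π) = 317.7 Hz.
Step 4 — Series Q: Q = ω₀L/R = 1996·0.0105/151 = 0.1388.
Step 5 — 3dB bandwidth: Δω = ω₀/Q = 1.438e+04 rad/s; BW = Δω/(2π) = 2289 Hz.

(a) f₀ = 317.7 Hz  (b) Q = 0.1388  (c) BW = 2289 Hz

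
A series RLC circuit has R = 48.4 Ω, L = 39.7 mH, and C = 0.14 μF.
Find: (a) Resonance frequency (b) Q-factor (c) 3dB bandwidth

Step 1 — Resonance condition Im(Z)=0 gives ω₀ = 1/√(LC).
Step 2 — ω₀ = 1/√(0.0397·1.4e-07) = 1.341e+04 rad/s.
Step 3 — f₀ = ω₀/(2π) = 2135 Hz.
Step 4 — Series Q: Q = ω₀L/R = 1.341e+04·0.0397/48.4 = 11.
Step 5 — 3dB bandwidth: Δω = ω₀/Q = 1219 rad/s; BW = Δω/(2π) = 194 Hz.

(a) f₀ = 2135 Hz  (b) Q = 11  (c) BW = 194 Hz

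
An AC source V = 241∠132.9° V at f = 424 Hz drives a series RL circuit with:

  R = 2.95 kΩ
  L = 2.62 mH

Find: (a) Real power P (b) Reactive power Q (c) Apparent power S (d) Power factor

Step 1 — Angular frequency: ω = 2π·f = 2π·424 = 2664 rad/s.
Step 2 — Component impedances:
  R: Z = R = 2950 Ω
  L: Z = jωL = j·2664·0.00262 = 0 + j6.98 Ω
Step 3 — Series combination: Z_total = R + L = 2950 + j6.98 Ω = 2950∠0.1° Ω.
Step 4 — Source phasor: V = 241∠132.9° V = -164.1 + j176.5 V.
Step 5 — Current: I = V / Z = -0.05547 + j0.05998 A = 0.08169∠132.8° A.
Step 6 — Complex power: S = V·I* = 19.69 + j0.04658 VA.
Step 7 — Real power: P = Re(S) = 19.69 W.
Step 8 — Reactive power: Q = Im(S) = 0.04658 VAR.
Step 9 — Apparent power: |S| = 19.69 VA.
Step 10 — Power factor: PF = P/|S| = 1 (lagging).

(a) P = 19.69 W  (b) Q = 0.04658 VAR  (c) S = 19.69 VA  (d) PF = 1 (lagging)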